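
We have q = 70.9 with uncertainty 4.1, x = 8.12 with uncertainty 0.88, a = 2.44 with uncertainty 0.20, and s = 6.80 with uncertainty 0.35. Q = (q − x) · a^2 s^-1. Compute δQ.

10.1

Let u = q − x = 62.8. δu = √(δq² + δx²) = √(16.8 + 0.774) = 4.19, so δu/u = 0.0668.
Q is then a monomial in u, a, s:
δQ/Q = √((δu/u)² + (2·δa/a)² + (-1·δs/s)²) = √(0.00446 + 0.0269 + 0.00265) = 0.184
Q = 55.0, so δQ = 0.184 × 55.0 = 10.1.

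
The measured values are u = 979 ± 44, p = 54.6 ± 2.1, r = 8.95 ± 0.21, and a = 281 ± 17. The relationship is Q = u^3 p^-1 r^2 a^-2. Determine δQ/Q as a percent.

19.1%

Q is a product of powers, so relative uncertainties combine in quadrature:
  (3·δu/u)² = (3×0.0449)² = 0.0182;  (-1·δp/p)² = (-1×0.0385)² = 0.00148;  (2·δr/r)² = (2×0.0235)² = 0.00220;  (-2·δa/a)² = (-2×0.0605)² = 0.0146
δQ/Q = √(0.0365) = 0.191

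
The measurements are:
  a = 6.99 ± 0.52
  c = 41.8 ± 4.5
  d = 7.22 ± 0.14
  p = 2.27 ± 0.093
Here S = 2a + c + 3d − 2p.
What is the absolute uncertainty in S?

4.64

Each term contributes (cᵢ δxᵢ)² to (δS)²:
  (2·δa)² = 1.08;  (δc)² = 20.2;  (3·δd)² = 0.176;  (2·δp)² = 0.0346
δS = √(21.5) = 4.64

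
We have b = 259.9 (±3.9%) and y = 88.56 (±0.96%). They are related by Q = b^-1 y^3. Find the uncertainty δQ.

130

Relative error in a monomial: (δQ/Q)² = Σ (nᵢ · δxᵢ/xᵢ)².
  (-1·δb/b)² = (-1×0.0390)² = 0.00152;  (3·δy/y)² = (3×0.00960)² = 0.000829
δQ/Q = √(0.00235) = 0.0485
Q = 2672, so δQ = 0.0485 × 2672 = 130.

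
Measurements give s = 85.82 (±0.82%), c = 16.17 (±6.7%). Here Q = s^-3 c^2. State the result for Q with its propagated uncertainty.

(4.137 ± 0.564) × 10^-4

For a monomial Q ∝ s^-3, c^2, fractional errors add in quadrature:
  (-3·δs/s)² = (-3×0.00820)² = 0.000605;  (2·δc/c)² = (2×0.0670)² = 0.0180
δQ/Q = √(0.0186) = 0.136
Q = 0.0004137, so δQ = 0.136 × 0.0004137 = 5.64e-05.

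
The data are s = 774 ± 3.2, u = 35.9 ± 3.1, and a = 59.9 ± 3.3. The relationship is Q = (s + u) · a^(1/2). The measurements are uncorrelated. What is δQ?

176

Let w = s + u = 810. δw = √(δs² + δu²) = √(10.2 + 9.61) = 4.46, so δw/w = 0.00550.
Q is then a monomial in w, a:
δQ/Q = √((δw/w)² + (½·δa/a)²) = √(3.03e-05 + 0.000759) = 0.0281
Q = 6270, so δQ = 0.0281 × 6270 = 176.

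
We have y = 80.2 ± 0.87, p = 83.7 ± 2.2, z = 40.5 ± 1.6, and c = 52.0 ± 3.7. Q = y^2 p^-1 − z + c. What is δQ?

4.81

Let w = y^2·p^-1 = 76.8. δw/w = √((2·δy/y)² + (-1·δp/p)²) = √(0.000471 + 0.000691) = 0.0341, so δw = 2.62.
Q = w − z + c: δQ = √(δw² + δz² + δc²) = √(6.86 + 2.56 + 13.7) = 4.81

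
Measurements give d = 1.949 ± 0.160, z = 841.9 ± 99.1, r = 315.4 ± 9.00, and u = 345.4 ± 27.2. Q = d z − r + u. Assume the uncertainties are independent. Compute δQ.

Let p = d·z = 1641. δp/p = √((1·δd/d)² + (1·δz/z)²) = √(0.00674 + 0.0139) = 0.144, so δp = 235.
Q = p − r + u: δQ = √(δp² + δr² + δu²) = √(55500 + 81.0 + 740) = 237

237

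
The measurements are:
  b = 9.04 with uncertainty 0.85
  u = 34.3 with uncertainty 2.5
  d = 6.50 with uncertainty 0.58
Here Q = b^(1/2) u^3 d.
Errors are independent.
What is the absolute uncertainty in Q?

1.9e+05

Q is a product of powers, so relative uncertainties combine in quadrature:
  (½·δb/b)² = (0.5×0.0940)² = 0.00221;  (3·δu/u)² = (3×0.0729)² = 0.0478;  (1·δd/d)² = (1×0.0892)² = 0.00796
δQ/Q = √(0.0580) = 0.241
Q = 7.89e+05, so δQ = 0.241 × 7.89e+05 = 1.9e+05.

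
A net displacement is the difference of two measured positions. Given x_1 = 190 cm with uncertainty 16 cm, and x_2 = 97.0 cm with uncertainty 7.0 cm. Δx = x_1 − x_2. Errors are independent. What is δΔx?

17.5 cm

Each term contributes (cᵢ δxᵢ)² to (δΔx)²:
  (δx_1)² = 256;  (δx_2)² = 49.0
δΔx = √(305) = 17.5 cm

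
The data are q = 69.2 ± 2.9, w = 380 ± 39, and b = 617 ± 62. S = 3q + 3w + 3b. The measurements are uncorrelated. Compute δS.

Sums and differences: (δS)² = Σ (cᵢ δxᵢ)².
  (3·δq)² = 75.7;  (3·δw)² = 13700;  (3·δb)² = 34600
δS = √(48400) = 220

220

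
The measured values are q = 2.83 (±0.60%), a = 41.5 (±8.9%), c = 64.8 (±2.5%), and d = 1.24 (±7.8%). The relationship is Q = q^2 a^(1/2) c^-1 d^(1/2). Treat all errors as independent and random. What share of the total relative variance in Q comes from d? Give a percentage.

(δQ/Q)² = (2·δq/q)² + (½·δa/a)² + (-1·δc/c)² + (½·δd/d)²
  q term: (2×0.00600)² = 0.000144
  a term: (0.5×0.0890)² = 0.00198
  c term: (-1×0.0250)² = 0.000625
  d term: (0.5×0.0780)² = 0.00152
Total = 0.00427. Share from d = 0.00152/0.00427 = 0.356.

35.6%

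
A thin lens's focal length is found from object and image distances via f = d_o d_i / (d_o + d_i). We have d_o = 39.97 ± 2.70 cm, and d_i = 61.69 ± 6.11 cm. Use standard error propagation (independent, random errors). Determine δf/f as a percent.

∂f/∂d_o = (d_i/(d_o+d_i))² = 0.368;  ∂f/∂d_i = (d_o/(d_o+d_i))² = 0.155
δf = √((∂f/∂d_o · δd_o)² + (∂f/∂d_i · δd_i)²) = √(0.989 + 0.892) = 1.37 cm
f = 24.25 cm, so δf/f = 1.37/24.25 = 0.0565.

5.65%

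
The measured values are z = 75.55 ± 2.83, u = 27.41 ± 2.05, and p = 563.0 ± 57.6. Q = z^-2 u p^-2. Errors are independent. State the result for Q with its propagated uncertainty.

(1.515 ± 0.349) × 10^-8

Q is a product of powers, so relative uncertainties combine in quadrature:
  (-2·δz/z)² = (-2×0.0375)² = 0.00561;  (1·δu/u)² = (1×0.0748)² = 0.00559;  (-2·δp/p)² = (-2×0.102)² = 0.0419
δQ/Q = √(0.0531) = 0.230
Q = 1.515e-08, so δQ = 0.230 × 1.515e-08 = 3.49e-09.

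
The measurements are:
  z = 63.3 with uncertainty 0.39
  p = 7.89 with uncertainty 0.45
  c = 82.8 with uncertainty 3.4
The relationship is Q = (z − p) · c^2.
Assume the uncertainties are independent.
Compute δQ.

Let u = z − p = 55.4. δu = √(δz² + δp²) = √(0.152 + 0.203) = 0.595, so δu/u = 0.0107.
Q is then a monomial in u, c:
δQ/Q = √((δu/u)² + (2·δc/c)²) = √(0.000115 + 0.00674) = 0.0828
Q = 3.8e+05, so δQ = 0.0828 × 3.8e+05 = 31500.

31500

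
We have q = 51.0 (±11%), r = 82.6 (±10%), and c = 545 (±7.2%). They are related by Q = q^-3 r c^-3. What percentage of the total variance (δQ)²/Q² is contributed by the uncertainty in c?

28.2%

(δQ/Q)² = (-3·δq/q)² + (1·δr/r)² + (-3·δc/c)²
  q term: (-3×0.110)² = 0.109
  r term: (1×0.100)² = 0.0100
  c term: (-3×0.0720)² = 0.0467
Total = 0.166. Share from c = 0.0467/0.166 = 0.282.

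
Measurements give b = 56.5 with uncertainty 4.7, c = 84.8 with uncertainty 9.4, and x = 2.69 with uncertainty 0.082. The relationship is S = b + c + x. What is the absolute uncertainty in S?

10.5

Each term contributes (cᵢ δxᵢ)² to (δS)²:
  (δb)² = 22.1;  (δc)² = 88.4;  (δx)² = 0.00672
δS = √(110) = 10.5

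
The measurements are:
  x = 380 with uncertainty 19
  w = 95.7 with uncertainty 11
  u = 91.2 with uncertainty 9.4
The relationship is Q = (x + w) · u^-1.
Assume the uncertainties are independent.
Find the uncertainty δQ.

Let h = x + w = 476. δh = √(δx² + δw²) = √(361 + 121) = 22.0, so δh/h = 0.0462.
Q is then a monomial in h, u:
δQ/Q = √((δh/h)² + (-1·δu/u)²) = √(0.00213 + 0.0106) = 0.113
Q = 5.22, so δQ = 0.113 × 5.22 = 0.589.

0.589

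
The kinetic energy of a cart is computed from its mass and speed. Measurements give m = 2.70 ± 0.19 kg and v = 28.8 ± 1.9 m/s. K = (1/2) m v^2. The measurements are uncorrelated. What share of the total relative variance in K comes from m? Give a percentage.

22.1%

(δK/K)² = (1·δm/m)² + (2·δv/v)²
  m term: (1×0.0704)² = 0.00495
  v term: (2×0.0660)² = 0.0174
Total = 0.0224. Share from m = 0.00495/0.0224 = 0.221.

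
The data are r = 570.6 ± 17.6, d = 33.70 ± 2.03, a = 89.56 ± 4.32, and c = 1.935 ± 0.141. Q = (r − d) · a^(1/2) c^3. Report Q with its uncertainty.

Let u = r − d = 536.9. δu = √(δr² + δd²) = √(310 + 4.12) = 17.7, so δu/u = 0.0330.
Q is then a monomial in u, a, c:
δQ/Q = √((δu/u)² + (½·δa/a)² + (3·δc/c)²) = √(0.00109 + 0.000582 + 0.0478) = 0.222
Q = 36810, so δQ = 0.222 × 36810 = 8190.

36810 ± 8190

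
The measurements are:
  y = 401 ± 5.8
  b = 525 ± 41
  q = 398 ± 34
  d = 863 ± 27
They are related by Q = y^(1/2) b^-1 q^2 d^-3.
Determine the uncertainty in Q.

1.98e-06

For a monomial Q ∝ y^(1/2), b^-1, q^2, d^-3, fractional errors add in quadrature:
  (½·δy/y)² = (0.5×0.0145)² = 5.23e-05;  (-1·δb/b)² = (-1×0.0781)² = 0.00610;  (2·δq/q)² = (2×0.0854)² = 0.0292;  (-3·δd/d)² = (-3×0.0313)² = 0.00881
δQ/Q = √(0.0442) = 0.210
Q = 9.4e-06, so δQ = 0.210 × 9.4e-06 = 1.98e-06.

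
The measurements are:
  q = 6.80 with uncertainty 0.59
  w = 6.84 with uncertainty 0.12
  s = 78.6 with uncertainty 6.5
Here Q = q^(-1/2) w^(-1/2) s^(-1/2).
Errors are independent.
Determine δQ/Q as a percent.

6.06%

Since Q is a product/quotient, work with relative uncertainties:
  (−½·δq/q)² = (-0.5×0.0868)² = 0.00188;  (−½·δw/w)² = (-0.5×0.0175)² = 7.69e-05;  (−½·δs/s)² = (-0.5×0.0827)² = 0.00171
δQ/Q = √(0.00367) = 0.0606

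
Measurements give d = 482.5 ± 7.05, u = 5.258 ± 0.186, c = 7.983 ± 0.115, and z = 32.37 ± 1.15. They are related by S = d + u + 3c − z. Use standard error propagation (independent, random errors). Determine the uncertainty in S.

7.15

For a sum/difference, combine absolute errors in quadrature:
  (δd)² = 49.7;  (δu)² = 0.0346;  (3·δc)² = 0.119;  (δz)² = 1.32
δS = √(51.2) = 7.15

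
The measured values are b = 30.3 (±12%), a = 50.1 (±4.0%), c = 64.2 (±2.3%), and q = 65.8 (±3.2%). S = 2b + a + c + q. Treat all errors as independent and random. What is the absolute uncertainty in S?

7.97

S is a linear combination, so absolute uncertainties add in quadrature:
  (2·δb)² = 52.9;  (δa)² = 4.02;  (δc)² = 2.18;  (δq)² = 4.43
δS = √(63.5) = 7.97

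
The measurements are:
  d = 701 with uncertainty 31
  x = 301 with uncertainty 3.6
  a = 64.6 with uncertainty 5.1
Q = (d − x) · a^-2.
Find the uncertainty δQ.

Let u = d − x = 400. δu = √(δd² + δx²) = √(961 + 13.0) = 31.2, so δu/u = 0.0780.
Q is then a monomial in u, a:
δQ/Q = √((δu/u)² + (-2·δa/a)²) = √(0.00609 + 0.0249) = 0.176
Q = 0.0959, so δQ = 0.176 × 0.0959 = 0.0169.

0.0169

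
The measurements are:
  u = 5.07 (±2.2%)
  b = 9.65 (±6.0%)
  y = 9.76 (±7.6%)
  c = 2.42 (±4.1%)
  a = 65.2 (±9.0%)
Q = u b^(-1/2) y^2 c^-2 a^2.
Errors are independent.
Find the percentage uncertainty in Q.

Each factor contributes (exponent × relative error)² to (δQ/Q)²:
  (1·δu/u)² = (1×0.0220)² = 0.000484;  (−½·δb/b)² = (-0.5×0.0600)² = 0.000900;  (2·δy/y)² = (2×0.0760)² = 0.0231;  (-2·δc/c)² = (-2×0.0410)² = 0.00672;  (2·δa/a)² = (2×0.0900)² = 0.0324
δQ/Q = √(0.0636) = 0.252

25.2%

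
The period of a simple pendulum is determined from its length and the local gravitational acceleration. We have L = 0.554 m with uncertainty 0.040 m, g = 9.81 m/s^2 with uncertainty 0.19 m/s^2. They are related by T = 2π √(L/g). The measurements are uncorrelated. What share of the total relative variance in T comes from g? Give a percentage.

6.71%

(δT/T)² = (½·δL/L)² + (−½·δg/g)²
  L term: (0.5×0.0722)² = 0.00130
  g term: (-0.5×0.0194)² = 9.38e-05
Total = 0.00140. Share from g = 9.38e-05/0.00140 = 0.0671.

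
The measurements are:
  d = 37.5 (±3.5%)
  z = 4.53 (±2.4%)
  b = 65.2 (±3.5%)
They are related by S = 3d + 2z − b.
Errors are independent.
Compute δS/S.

Each term contributes (cᵢ δxᵢ)² to (δS)²:
  (3·δd)² = 15.5;  (2·δz)² = 0.0473;  (δb)² = 5.21
δS = √(20.8) = 4.56
S = 56.4, so δS/S = 4.56/56.4 = 0.0808.

0.0808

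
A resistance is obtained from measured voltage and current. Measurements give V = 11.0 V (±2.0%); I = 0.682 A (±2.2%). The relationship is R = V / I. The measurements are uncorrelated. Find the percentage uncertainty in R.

Each factor contributes (exponent × relative error)² to (δR/R)²:
  (1·δV/V)² = (1×0.0200)² = 0.000400;  (-1·δI/I)² = (-1×0.0220)² = 0.000484
δR/R = √(0.000884) = 0.0297

2.97%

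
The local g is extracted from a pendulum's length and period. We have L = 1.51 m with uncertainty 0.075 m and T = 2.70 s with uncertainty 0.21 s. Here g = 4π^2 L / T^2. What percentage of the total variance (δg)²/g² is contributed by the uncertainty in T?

90.7%

(δg/g)² = (1·δL/L)² + (-2·δT/T)²
  L term: (1×0.0497)² = 0.00247
  T term: (-2×0.0778)² = 0.0242
Total = 0.0267. Share from T = 0.0242/0.0267 = 0.907.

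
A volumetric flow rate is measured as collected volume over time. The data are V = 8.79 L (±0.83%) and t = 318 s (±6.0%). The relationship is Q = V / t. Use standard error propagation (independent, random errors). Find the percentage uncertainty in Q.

Each factor contributes (exponent × relative error)² to (δQ/Q)²:
  (1·δV/V)² = (1×0.00830)² = 6.89e-05;  (-1·δt/t)² = (-1×0.0600)² = 0.00360
δQ/Q = √(0.00367) = 0.0606

6.06%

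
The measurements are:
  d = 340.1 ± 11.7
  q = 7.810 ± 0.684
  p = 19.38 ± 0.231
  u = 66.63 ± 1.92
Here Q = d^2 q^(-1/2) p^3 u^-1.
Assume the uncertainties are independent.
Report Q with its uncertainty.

Since Q is a product/quotient, work with relative uncertainties:
  (2·δd/d)² = (2×0.0344)² = 0.00473;  (−½·δq/q)² = (-0.5×0.0876)² = 0.00192;  (3·δp/p)² = (3×0.0119)² = 0.00128;  (-1·δu/u)² = (-1×0.0288)² = 0.000830
δQ/Q = √(0.00876) = 0.0936
Q = 4.521e+06, so δQ = 0.0936 × 4.521e+06 = 4.23e+05.

(4.521 ± 0.423) × 10^6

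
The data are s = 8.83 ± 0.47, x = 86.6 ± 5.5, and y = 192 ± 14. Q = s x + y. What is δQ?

64.9

Let p = s·x = 765. δp/p = √((1·δs/s)² + (1·δx/x)²) = √(0.00283 + 0.00403) = 0.0829, so δp = 63.4.
Q = p + y: δQ = √(δp² + δy²) = √(4020 + 196) = 64.9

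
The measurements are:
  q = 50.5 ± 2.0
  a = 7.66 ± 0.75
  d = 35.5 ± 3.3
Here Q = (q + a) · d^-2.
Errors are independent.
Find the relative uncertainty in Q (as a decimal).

0.190

Let u = q + a = 58.2. δu = √(δq² + δa²) = √(4.00 + 0.562) = 2.14, so δu/u = 0.0367.
Q is then a monomial in u, d:
δQ/Q = √((δu/u)² + (-2·δd/d)²) = √(0.00135 + 0.0346) = 0.190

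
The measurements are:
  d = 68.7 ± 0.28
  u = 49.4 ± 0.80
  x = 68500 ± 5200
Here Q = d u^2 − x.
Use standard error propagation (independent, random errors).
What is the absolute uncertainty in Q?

7550

Let p = d·u^2 = 1.68e+05. δp/p = √((1·δd/d)² + (2·δu/u)²) = √(1.66e-05 + 0.00105) = 0.0326, so δp = 5470.
Q = p − x: δQ = √(δp² + δx²) = √(3e+07 + 2.7e+07) = 7550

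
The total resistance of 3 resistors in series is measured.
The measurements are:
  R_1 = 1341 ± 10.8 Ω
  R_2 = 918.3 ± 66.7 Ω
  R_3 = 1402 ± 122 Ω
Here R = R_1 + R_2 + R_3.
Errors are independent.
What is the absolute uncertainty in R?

139 Ω

For a sum/difference, combine absolute errors in quadrature:
  (δR_1)² = 117;  (δR_2)² = 4450;  (δR_3)² = 14900
δR = √(19400) = 139 Ω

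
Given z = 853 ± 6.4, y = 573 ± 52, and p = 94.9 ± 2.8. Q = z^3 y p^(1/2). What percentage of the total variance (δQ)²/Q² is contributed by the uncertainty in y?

91.9%

(δQ/Q)² = (3·δz/z)² + (1·δy/y)² + (½·δp/p)²
  z term: (3×0.00750)² = 0.000507
  y term: (1×0.0908)² = 0.00824
  p term: (0.5×0.0295)² = 0.000218
Total = 0.00896. Share from y = 0.00824/0.00896 = 0.919.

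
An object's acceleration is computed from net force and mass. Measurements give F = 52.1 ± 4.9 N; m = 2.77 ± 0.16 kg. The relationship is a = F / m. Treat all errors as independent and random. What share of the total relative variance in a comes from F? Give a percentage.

(δa/a)² = (1·δF/F)² + (-1·δm/m)²
  F term: (1×0.0940)² = 0.00885
  m term: (-1×0.0578)² = 0.00334
Total = 0.0122. Share from F = 0.00885/0.0122 = 0.726.

72.6%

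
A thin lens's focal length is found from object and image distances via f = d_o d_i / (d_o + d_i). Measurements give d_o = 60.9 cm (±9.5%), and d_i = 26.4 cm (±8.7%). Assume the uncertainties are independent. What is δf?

1.24 cm

∂f/∂d_o = (d_i/(d_o+d_i))² = 0.0914;  ∂f/∂d_i = (d_o/(d_o+d_i))² = 0.487
δf = √((∂f/∂d_o · δd_o)² + (∂f/∂d_i · δd_i)²) = √(0.280 + 1.25) = 1.24 cm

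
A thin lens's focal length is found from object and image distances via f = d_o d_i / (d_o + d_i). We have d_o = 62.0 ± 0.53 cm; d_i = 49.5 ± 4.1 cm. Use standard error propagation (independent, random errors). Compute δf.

∂f/∂d_o = (d_i/(d_o+d_i))² = 0.197;  ∂f/∂d_i = (d_o/(d_o+d_i))² = 0.309
δf = √((∂f/∂d_o · δd_o)² + (∂f/∂d_i · δd_i)²) = √(0.0109 + 1.61) = 1.27 cm

1.27 cm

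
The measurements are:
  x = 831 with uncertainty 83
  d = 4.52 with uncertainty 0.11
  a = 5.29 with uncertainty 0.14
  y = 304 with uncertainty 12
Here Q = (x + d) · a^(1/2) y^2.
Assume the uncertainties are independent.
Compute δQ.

2.27e+07

Let u = x + d = 836. δu = √(δx² + δd²) = √(6890 + 0.0121) = 83.0, so δu/u = 0.0993.
Q is then a monomial in u, a, y:
δQ/Q = √((δu/u)² + (½·δa/a)² + (2·δy/y)²) = √(0.00987 + 0.000175 + 0.00623) = 0.128
Q = 1.78e+08, so δQ = 0.128 × 1.78e+08 = 2.27e+07.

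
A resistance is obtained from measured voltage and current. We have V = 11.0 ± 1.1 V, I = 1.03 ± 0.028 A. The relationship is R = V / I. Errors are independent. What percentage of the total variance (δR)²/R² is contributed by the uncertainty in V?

(δR/R)² = (1·δV/V)² + (-1·δI/I)²
  V term: (1×0.100)² = 0.0100
  I term: (-1×0.0272)² = 0.000739
Total = 0.0107. Share from V = 0.0100/0.0107 = 0.931.

93.1%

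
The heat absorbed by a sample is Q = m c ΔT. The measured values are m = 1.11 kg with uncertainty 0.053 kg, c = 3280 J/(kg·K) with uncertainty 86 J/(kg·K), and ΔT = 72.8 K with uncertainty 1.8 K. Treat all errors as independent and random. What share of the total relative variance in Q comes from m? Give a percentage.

(δQ/Q)² = (1·δm/m)² + (1·δc/c)² + (1·δΔT/ΔT)²
  m term: (1×0.0477)² = 0.00228
  c term: (1×0.0262)² = 0.000687
  ΔT term: (1×0.0247)² = 0.000611
Total = 0.00358. Share from m = 0.00228/0.00358 = 0.637.

63.7%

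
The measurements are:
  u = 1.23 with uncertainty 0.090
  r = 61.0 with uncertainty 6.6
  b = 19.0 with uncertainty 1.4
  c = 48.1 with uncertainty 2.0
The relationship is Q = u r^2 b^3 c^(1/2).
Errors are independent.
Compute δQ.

6.94e+07

Each factor contributes (exponent × relative error)² to (δQ/Q)²:
  (1·δu/u)² = (1×0.0732)² = 0.00535;  (2·δr/r)² = (2×0.108)² = 0.0468;  (3·δb/b)² = (3×0.0737)² = 0.0489;  (½·δc/c)² = (0.5×0.0416)² = 0.000432
δQ/Q = √(0.101) = 0.319
Q = 2.18e+08, so δQ = 0.319 × 2.18e+08 = 6.94e+07.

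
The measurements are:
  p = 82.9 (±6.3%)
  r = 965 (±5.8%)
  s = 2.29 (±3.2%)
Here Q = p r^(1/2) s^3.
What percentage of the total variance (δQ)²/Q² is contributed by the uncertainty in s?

(δQ/Q)² = (1·δp/p)² + (½·δr/r)² + (3·δs/s)²
  p term: (1×0.0630)² = 0.00397
  r term: (0.5×0.0580)² = 0.000841
  s term: (3×0.0320)² = 0.00922
Total = 0.0140. Share from s = 0.00922/0.0140 = 0.657.

65.7%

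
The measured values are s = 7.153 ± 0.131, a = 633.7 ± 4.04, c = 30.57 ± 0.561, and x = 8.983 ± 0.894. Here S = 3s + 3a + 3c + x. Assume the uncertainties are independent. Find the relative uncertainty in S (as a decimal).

0.00607

For a sum/difference, combine absolute errors in quadrature:
  (3·δs)² = 0.154;  (3·δa)² = 147;  (3·δc)² = 2.83;  (δx)² = 0.799
δS = √(151) = 12.3
S = 2023, so δS/S = 12.3/2023 = 0.00607.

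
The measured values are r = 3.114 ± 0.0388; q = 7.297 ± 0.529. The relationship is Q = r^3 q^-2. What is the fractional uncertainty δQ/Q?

0.150

For a monomial Q ∝ r^3, q^-2, fractional errors add in quadrature:
  (3·δr/r)² = (3×0.0125)² = 0.00140;  (-2·δq/q)² = (-2×0.0725)² = 0.0210
δQ/Q = √(0.0224) = 0.150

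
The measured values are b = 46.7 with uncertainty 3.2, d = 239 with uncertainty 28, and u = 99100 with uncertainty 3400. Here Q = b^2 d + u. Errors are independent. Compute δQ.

94000

Let p = b^2·d = 5.21e+05. δp/p = √((2·δb/b)² + (1·δd/d)²) = √(0.0188 + 0.0137) = 0.180, so δp = 94000.
Q = p + u: δQ = √(δp² + δu²) = √(8.83e+09 + 1.16e+07) = 94000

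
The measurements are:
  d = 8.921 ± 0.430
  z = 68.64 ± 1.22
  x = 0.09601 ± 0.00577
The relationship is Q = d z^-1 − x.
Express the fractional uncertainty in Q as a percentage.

Let p = d·z^-1 = 0.1300. δp/p = √((1·δd/d)² + (-1·δz/z)²) = √(0.00232 + 0.000316) = 0.0514, so δp = 0.00668.
Q = p − x: δQ = √(δp² + δx²) = √(4.46e-05 + 3.33e-05) = 0.00882
Q = 0.03396, so δQ/Q = 0.00882/0.03396 = 0.260.

26.0%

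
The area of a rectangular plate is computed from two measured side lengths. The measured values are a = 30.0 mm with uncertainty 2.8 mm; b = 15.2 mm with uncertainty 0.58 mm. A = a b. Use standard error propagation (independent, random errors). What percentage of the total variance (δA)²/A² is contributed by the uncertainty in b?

(δA/A)² = (1·δa/a)² + (1·δb/b)²
  a term: (1×0.0933)² = 0.00871
  b term: (1×0.0382)² = 0.00146
Total = 0.0102. Share from b = 0.00146/0.0102 = 0.143.

14.3%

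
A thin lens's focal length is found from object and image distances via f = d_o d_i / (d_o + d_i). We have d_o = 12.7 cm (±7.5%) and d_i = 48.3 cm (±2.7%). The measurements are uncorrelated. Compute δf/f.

∂f/∂d_o = (d_i/(d_o+d_i))² = 0.627;  ∂f/∂d_i = (d_o/(d_o+d_i))² = 0.0433
δf = √((∂f/∂d_o · δd_o)² + (∂f/∂d_i · δd_i)²) = √(0.357 + 0.00320) = 0.600 cm
f = 10.1 cm, so δf/f = 0.600/10.1 = 0.0597.

0.0597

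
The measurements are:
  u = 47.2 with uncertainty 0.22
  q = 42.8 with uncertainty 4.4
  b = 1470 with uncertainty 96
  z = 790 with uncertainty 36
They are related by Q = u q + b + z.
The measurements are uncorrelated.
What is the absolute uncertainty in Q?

232

Let p = u·q = 2020. δp/p = √((1·δu/u)² + (1·δq/q)²) = √(2.17e-05 + 0.0106) = 0.103, so δp = 208.
Q = p + b + z: δQ = √(δp² + δb² + δz²) = √(43200 + 9220 + 1300) = 232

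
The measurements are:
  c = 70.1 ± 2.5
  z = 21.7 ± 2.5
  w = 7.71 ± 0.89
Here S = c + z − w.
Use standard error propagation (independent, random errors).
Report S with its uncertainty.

84.1 ± 3.65

Each term contributes (cᵢ δxᵢ)² to (δS)²:
  (δc)² = 6.25;  (δz)² = 6.25;  (δw)² = 0.792
δS = √(13.3) = 3.65
S = 84.1.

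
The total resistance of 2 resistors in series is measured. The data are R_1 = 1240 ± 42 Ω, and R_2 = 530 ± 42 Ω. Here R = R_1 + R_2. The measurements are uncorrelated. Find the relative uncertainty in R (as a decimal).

0.0336

Each term contributes (cᵢ δxᵢ)² to (δR)²:
  (δR_1)² = 1760;  (δR_2)² = 1760
δR = √(3530) = 59.4 Ω
R = 1770 Ω, so δR/R = 59.4/1770 = 0.0336.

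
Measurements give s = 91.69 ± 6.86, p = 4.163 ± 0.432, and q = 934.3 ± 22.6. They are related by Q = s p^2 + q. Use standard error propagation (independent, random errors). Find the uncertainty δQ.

Let w = s·p^2 = 1589. δw/w = √((1·δs/s)² + (2·δp/p)²) = √(0.00560 + 0.0431) = 0.221, so δw = 351.
Q = w + q: δQ = √(δw² + δq²) = √(1.23e+05 + 511) = 351

351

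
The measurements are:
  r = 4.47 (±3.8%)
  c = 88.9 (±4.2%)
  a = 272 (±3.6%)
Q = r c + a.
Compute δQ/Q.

Let p = r·c = 397. δp/p = √((1·δr/r)² + (1·δc/c)²) = √(0.00144 + 0.00176) = 0.0566, so δp = 22.5.
Q = p + a: δQ = √(δp² + δa²) = √(507 + 95.9) = 24.5
Q = 669, so δQ/Q = 24.5/669 = 0.0367.

0.0367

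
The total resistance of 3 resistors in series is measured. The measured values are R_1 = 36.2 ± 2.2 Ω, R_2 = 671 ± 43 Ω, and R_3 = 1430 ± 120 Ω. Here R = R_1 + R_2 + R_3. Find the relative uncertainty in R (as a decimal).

0.0597

Each term contributes (cᵢ δxᵢ)² to (δR)²:
  (δR_1)² = 4.84;  (δR_2)² = 1850;  (δR_3)² = 14400
δR = √(16300) = 127 Ω
R = 2140 Ω, so δR/R = 127/2140 = 0.0597.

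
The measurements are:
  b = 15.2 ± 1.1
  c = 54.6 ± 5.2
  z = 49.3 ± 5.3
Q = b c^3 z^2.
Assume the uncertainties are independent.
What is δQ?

2.19e+09

For a monomial Q ∝ b, c^3, z^2, fractional errors add in quadrature:
  (1·δb/b)² = (1×0.0724)² = 0.00524;  (3·δc/c)² = (3×0.0952)² = 0.0816;  (2·δz/z)² = (2×0.108)² = 0.0462
δQ/Q = √(0.133) = 0.365
Q = 6.01e+09, so δQ = 0.365 × 6.01e+09 = 2.19e+09.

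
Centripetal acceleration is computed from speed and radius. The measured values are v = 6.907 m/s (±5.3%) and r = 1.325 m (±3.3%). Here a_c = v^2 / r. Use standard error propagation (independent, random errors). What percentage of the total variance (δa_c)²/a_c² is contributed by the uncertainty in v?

91.2%

(δa_c/a_c)² = (2·δv/v)² + (-1·δr/r)²
  v term: (2×0.0530)² = 0.0112
  r term: (-1×0.0330)² = 0.00109
Total = 0.0123. Share from v = 0.0112/0.0123 = 0.912.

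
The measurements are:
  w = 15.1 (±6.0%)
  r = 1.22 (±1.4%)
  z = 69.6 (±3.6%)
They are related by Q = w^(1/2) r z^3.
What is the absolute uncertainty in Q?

1.81e+05

Each factor contributes (exponent × relative error)² to (δQ/Q)²:
  (½·δw/w)² = (0.5×0.0600)² = 0.000900;  (1·δr/r)² = (1×0.0140)² = 0.000196;  (3·δz/z)² = (3×0.0360)² = 0.0117
δQ/Q = √(0.0128) = 0.113
Q = 1.6e+06, so δQ = 0.113 × 1.6e+06 = 1.81e+05.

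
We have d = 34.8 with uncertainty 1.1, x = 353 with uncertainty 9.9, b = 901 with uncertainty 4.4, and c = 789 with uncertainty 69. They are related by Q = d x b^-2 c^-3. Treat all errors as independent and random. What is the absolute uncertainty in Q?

8.19e-12

Each factor contributes (exponent × relative error)² to (δQ/Q)²:
  (1·δd/d)² = (1×0.0316)² = 0.000999;  (1·δx/x)² = (1×0.0280)² = 0.000787;  (-2·δb/b)² = (-2×0.00488)² = 9.54e-05;  (-3·δc/c)² = (-3×0.0875)² = 0.0688
δQ/Q = √(0.0707) = 0.266
Q = 3.08e-11, so δQ = 0.266 × 3.08e-11 = 8.19e-12.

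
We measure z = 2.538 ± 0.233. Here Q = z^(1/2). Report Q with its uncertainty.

Q ∝ z^(1/2), so δQ/Q = |½| · δz/z = 0.5 × 0.0918 = 0.0459.
Q = 1.593, so δQ = 0.0459 × 1.593 = 0.0731.

1.593 ± 0.0731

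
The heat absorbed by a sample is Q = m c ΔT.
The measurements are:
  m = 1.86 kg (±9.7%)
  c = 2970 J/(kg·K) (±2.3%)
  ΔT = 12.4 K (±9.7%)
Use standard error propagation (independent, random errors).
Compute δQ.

Q is a product of powers, so relative uncertainties combine in quadrature:
  (1·δm/m)² = (1×0.0970)² = 0.00941;  (1·δc/c)² = (1×0.0230)² = 0.000529;  (1·δΔT/ΔT)² = (1×0.0970)² = 0.00941
δQ/Q = √(0.0193) = 0.139
Q = 68500 J, so δQ = 0.139 × 68500 = 9530 J.

9530 J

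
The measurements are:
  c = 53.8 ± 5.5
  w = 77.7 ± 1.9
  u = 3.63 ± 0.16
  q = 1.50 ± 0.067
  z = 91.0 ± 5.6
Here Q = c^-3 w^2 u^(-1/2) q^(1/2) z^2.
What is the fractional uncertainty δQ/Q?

0.336

For a monomial Q ∝ c^-3, w^2, u^(-1/2), q^(1/2), z^2, fractional errors add in quadrature:
  (-3·δc/c)² = (-3×0.102)² = 0.0941;  (2·δw/w)² = (2×0.0245)² = 0.00239;  (−½·δu/u)² = (-0.5×0.0441)² = 0.000486;  (½·δq/q)² = (0.5×0.0447)² = 0.000499;  (2·δz/z)² = (2×0.0615)² = 0.0151
δQ/Q = √(0.113) = 0.336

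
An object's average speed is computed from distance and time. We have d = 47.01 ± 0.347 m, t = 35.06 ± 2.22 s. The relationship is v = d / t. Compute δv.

v is a product of powers, so relative uncertainties combine in quadrature:
  (1·δd/d)² = (1×0.00738)² = 5.45e-05;  (-1·δt/t)² = (-1×0.0633)² = 0.00401
δv/v = √(0.00406) = 0.0637
v = 1.341 m/s, so δv = 0.0637 × 1.341 = 0.0855 m/s.

0.0855 m/s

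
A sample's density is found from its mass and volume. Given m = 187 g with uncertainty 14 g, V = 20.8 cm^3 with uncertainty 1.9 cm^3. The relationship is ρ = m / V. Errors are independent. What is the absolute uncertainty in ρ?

1.06 g/cm^3

Products/powers → add relative errors in quadrature, weighted by exponent:
  (1·δm/m)² = (1×0.0749)² = 0.00560;  (-1·δV/V)² = (-1×0.0913)² = 0.00834
δρ/ρ = √(0.0139) = 0.118
ρ = 8.99 g/cm^3, so δρ = 0.118 × 8.99 = 1.06 g/cm^3.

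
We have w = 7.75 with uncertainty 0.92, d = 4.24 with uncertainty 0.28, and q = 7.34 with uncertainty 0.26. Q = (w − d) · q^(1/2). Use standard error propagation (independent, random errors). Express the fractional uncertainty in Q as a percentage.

Let u = w − d = 3.51. δu = √(δw² + δd²) = √(0.846 + 0.0784) = 0.962, so δu/u = 0.274.
Q is then a monomial in u, q:
δQ/Q = √((δu/u)² + (½·δq/q)²) = √(0.0751 + 0.000314) = 0.275

27.5%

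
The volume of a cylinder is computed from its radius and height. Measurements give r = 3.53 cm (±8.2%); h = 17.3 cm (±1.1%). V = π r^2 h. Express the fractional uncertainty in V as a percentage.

16.4%

Each factor contributes (exponent × relative error)² to (δV/V)²:
  (2·δr/r)² = (2×0.0820)² = 0.0269;  (1·δh/h)² = (1×0.0110)² = 0.000121
δV/V = √(0.0270) = 0.164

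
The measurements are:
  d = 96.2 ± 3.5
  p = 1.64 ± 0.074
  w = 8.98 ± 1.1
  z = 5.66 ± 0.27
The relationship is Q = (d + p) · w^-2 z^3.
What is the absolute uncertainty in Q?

62.9

Let u = d + p = 97.8. δu = √(δd² + δp²) = √(12.2 + 0.00548) = 3.50, so δu/u = 0.0358.
Q is then a monomial in u, w, z:
δQ/Q = √((δu/u)² + (-2·δw/w)² + (3·δz/z)²) = √(0.00128 + 0.0600 + 0.0205) = 0.286
Q = 220, so δQ = 0.286 × 220 = 62.9.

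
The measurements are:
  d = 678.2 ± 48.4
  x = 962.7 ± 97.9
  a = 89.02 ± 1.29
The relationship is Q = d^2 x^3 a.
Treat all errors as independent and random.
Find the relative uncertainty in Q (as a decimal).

0.337

Each factor contributes (exponent × relative error)² to (δQ/Q)²:
  (2·δd/d)² = (2×0.0714)² = 0.0204;  (3·δx/x)² = (3×0.102)² = 0.0931;  (1·δa/a)² = (1×0.0145)² = 0.000210
δQ/Q = √(0.114) = 0.337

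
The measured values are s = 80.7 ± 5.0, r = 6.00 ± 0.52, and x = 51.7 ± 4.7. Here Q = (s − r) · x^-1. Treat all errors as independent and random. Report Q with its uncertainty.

Let u = s − r = 74.7. δu = √(δs² + δr²) = √(25.0 + 0.270) = 5.03, so δu/u = 0.0673.
Q is then a monomial in u, x:
δQ/Q = √((δu/u)² + (-1·δx/x)²) = √(0.00453 + 0.00826) = 0.113
Q = 1.44, so δQ = 0.113 × 1.44 = 0.163.

1.44 ± 0.163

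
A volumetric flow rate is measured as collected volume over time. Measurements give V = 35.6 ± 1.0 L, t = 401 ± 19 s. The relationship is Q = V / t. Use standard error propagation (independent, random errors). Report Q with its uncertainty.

0.0888 ± 0.00489 L/s

Relative error in a monomial: (δQ/Q)² = Σ (nᵢ · δxᵢ/xᵢ)².
  (1·δV/V)² = (1×0.0281)² = 0.000789;  (-1·δt/t)² = (-1×0.0474)² = 0.00225
δQ/Q = √(0.00303) = 0.0551
Q = 0.0888 L/s, so δQ = 0.0551 × 0.0888 = 0.00489 L/s.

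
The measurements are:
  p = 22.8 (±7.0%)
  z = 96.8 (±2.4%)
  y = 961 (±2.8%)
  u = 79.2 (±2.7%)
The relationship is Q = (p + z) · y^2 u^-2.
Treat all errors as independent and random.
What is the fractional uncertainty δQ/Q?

Let w = p + z = 120. δw = √(δp² + δz²) = √(2.55 + 5.40) = 2.82, so δw/w = 0.0236.
Q is then a monomial in w, y, u:
δQ/Q = √((δw/w)² + (2·δy/y)² + (-2·δu/u)²) = √(0.000555 + 0.00314 + 0.00292) = 0.0813

0.0813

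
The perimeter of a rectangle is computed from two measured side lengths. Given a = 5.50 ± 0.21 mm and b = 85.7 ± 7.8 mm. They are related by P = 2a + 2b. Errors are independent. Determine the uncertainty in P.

Sums and differences: (δP)² = Σ (cᵢ δxᵢ)².
  (2·δa)² = 0.176;  (2·δb)² = 243
δP = √(244) = 15.6 mm

15.6 mm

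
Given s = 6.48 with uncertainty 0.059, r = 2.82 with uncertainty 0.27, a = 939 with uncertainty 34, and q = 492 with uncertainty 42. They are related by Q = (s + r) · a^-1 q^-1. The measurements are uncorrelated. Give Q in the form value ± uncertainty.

Let u = s + r = 9.30. δu = √(δs² + δr²) = √(0.00348 + 0.0729) = 0.276, so δu/u = 0.0297.
Q is then a monomial in u, a, q:
δQ/Q = √((δu/u)² + (-1·δa/a)² + (-1·δq/q)²) = √(0.000883 + 0.00131 + 0.00729) = 0.0974
Q = 2.01e-05, so δQ = 0.0974 × 2.01e-05 = 1.96e-06.

(2.01 ± 0.196) × 10^-5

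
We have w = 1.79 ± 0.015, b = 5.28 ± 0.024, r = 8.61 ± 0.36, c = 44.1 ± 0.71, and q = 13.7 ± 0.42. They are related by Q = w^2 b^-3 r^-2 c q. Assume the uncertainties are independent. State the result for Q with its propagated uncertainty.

0.177 ± 0.0165

Since Q is a product/quotient, work with relative uncertainties:
  (2·δw/w)² = (2×0.00838)² = 0.000281;  (-3·δb/b)² = (-3×0.00455)² = 0.000186;  (-2·δr/r)² = (-2×0.0418)² = 0.00699;  (1·δc/c)² = (1×0.0161)² = 0.000259;  (1·δq/q)² = (1×0.0307)² = 0.000940
δQ/Q = √(0.00866) = 0.0931
Q = 0.177, so δQ = 0.0931 × 0.177 = 0.0165.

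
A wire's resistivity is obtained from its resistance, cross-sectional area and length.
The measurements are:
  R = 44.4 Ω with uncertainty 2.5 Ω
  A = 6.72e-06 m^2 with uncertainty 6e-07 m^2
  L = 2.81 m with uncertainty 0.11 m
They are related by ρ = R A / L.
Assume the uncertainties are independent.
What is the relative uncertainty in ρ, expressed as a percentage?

Relative error in a monomial: (δρ/ρ)² = Σ (nᵢ · δxᵢ/xᵢ)².
  (1·δR/R)² = (1×0.0563)² = 0.00317;  (1·δA/A)² = (1×0.0893)² = 0.00797;  (-1·δL/L)² = (-1×0.0391)² = 0.00153
δρ/ρ = √(0.0127) = 0.113

11.3%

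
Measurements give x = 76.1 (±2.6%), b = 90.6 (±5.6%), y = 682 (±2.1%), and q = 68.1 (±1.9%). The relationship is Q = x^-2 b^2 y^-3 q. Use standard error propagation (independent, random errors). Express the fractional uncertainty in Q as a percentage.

14.0%

Since Q is a product/quotient, work with relative uncertainties:
  (-2·δx/x)² = (-2×0.0260)² = 0.00270;  (2·δb/b)² = (2×0.0560)² = 0.0125;  (-3·δy/y)² = (-3×0.0210)² = 0.00397;  (1·δq/q)² = (1×0.0190)² = 0.000361
δQ/Q = √(0.0196) = 0.140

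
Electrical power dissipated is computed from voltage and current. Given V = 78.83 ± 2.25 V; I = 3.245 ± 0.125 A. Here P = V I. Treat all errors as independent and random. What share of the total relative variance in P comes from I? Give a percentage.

64.6%

(δP/P)² = (1·δV/V)² + (1·δI/I)²
  V term: (1×0.0285)² = 0.000815
  I term: (1×0.0385)² = 0.00148
Total = 0.00230. Share from I = 0.00148/0.00230 = 0.646.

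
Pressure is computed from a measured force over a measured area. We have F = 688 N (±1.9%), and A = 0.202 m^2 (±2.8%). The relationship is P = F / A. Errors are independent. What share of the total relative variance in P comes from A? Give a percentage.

68.5%

(δP/P)² = (1·δF/F)² + (-1·δA/A)²
  F term: (1×0.0190)² = 0.000361
  A term: (-1×0.0280)² = 0.000784
Total = 0.00114. Share from A = 0.000784/0.00114 = 0.685.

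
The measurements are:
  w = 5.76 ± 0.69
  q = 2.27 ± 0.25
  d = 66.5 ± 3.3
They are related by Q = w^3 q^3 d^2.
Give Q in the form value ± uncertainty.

(9.89 ± 4.92) × 10^6

Since Q is a product/quotient, work with relative uncertainties:
  (3·δw/w)² = (3×0.120)² = 0.129;  (3·δq/q)² = (3×0.110)² = 0.109;  (2·δd/d)² = (2×0.0496)² = 0.00985
δQ/Q = √(0.248) = 0.498
Q = 9.89e+06, so δQ = 0.498 × 9.89e+06 = 4.92e+06.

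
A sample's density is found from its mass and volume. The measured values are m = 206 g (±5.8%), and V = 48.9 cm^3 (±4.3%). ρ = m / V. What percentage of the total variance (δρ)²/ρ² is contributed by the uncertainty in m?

64.5%

(δρ/ρ)² = (1·δm/m)² + (-1·δV/V)²
  m term: (1×0.0580)² = 0.00336
  V term: (-1×0.0430)² = 0.00185
Total = 0.00521. Share from m = 0.00336/0.00521 = 0.645.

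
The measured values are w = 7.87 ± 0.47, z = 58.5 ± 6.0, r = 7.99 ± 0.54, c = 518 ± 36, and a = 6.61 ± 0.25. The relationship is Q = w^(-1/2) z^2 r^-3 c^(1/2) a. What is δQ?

106

For a monomial Q ∝ w^(-1/2), z^2, r^-3, c^(1/2), a, fractional errors add in quadrature:
  (−½·δw/w)² = (-0.5×0.0597)² = 0.000892;  (2·δz/z)² = (2×0.103)² = 0.0421;  (-3·δr/r)² = (-3×0.0676)² = 0.0411;  (½·δc/c)² = (0.5×0.0695)² = 0.00121;  (1·δa/a)² = (1×0.0378)² = 0.00143
δQ/Q = √(0.0867) = 0.294
Q = 360, so δQ = 0.294 × 360 = 106.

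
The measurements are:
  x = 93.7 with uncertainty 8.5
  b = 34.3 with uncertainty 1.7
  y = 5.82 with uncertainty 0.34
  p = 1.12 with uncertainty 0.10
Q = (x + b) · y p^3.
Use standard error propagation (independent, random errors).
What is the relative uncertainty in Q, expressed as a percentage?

Let u = x + b = 128. δu = √(δx² + δb²) = √(72.2 + 2.89) = 8.67, so δu/u = 0.0677.
Q is then a monomial in u, y, p:
δQ/Q = √((δu/u)² + (1·δy/y)² + (3·δp/p)²) = √(0.00459 + 0.00341 + 0.0717) = 0.282

28.2%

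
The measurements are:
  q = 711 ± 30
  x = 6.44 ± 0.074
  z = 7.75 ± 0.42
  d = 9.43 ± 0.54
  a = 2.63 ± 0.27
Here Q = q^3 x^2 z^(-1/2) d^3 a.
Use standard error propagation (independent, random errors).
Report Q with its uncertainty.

(1.18 ± 0.283) × 10^13

Each factor contributes (exponent × relative error)² to (δQ/Q)²:
  (3·δq/q)² = (3×0.0422)² = 0.0160;  (2·δx/x)² = (2×0.0115)² = 0.000528;  (−½·δz/z)² = (-0.5×0.0542)² = 0.000734;  (3·δd/d)² = (3×0.0573)² = 0.0295;  (1·δa/a)² = (1×0.103)² = 0.0105
δQ/Q = √(0.0573) = 0.239
Q = 1.18e+13, so δQ = 0.239 × 1.18e+13 = 2.83e+12.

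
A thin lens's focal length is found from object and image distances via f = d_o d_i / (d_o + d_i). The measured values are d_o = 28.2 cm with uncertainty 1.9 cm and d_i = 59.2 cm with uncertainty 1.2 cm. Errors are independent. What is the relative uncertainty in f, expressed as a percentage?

∂f/∂d_o = (d_i/(d_o+d_i))² = 0.459;  ∂f/∂d_i = (d_o/(d_o+d_i))² = 0.104
δf = √((∂f/∂d_o · δd_o)² + (∂f/∂d_i · δd_i)²) = √(0.760 + 0.0156) = 0.881 cm
f = 19.1 cm, so δf/f = 0.881/19.1 = 0.0461.

4.61%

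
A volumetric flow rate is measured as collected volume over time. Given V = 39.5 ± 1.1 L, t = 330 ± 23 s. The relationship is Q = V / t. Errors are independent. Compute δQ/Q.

Products/powers → add relative errors in quadrature, weighted by exponent:
  (1·δV/V)² = (1×0.0278)² = 0.000776;  (-1·δt/t)² = (-1×0.0697)² = 0.00486
δQ/Q = √(0.00563) = 0.0751

0.0751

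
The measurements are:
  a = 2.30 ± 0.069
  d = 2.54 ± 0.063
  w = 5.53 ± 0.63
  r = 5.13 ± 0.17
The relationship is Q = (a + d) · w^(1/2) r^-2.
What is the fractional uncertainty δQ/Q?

0.0895

Let u = a + d = 4.84. δu = √(δa² + δd²) = √(0.00476 + 0.00397) = 0.0934, so δu/u = 0.0193.
Q is then a monomial in u, w, r:
δQ/Q = √((δu/u)² + (½·δw/w)² + (-2·δr/r)²) = √(0.000373 + 0.00324 + 0.00439) = 0.0895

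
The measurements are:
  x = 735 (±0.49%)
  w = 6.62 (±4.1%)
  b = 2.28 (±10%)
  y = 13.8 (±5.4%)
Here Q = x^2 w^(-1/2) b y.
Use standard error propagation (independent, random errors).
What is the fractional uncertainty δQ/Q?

0.116

Q is a product of powers, so relative uncertainties combine in quadrature:
  (2·δx/x)² = (2×0.00490)² = 9.6e-05;  (−½·δw/w)² = (-0.5×0.0410)² = 0.000420;  (1·δb/b)² = (1×0.100)² = 0.0100;  (1·δy/y)² = (1×0.0540)² = 0.00292
δQ/Q = √(0.0134) = 0.116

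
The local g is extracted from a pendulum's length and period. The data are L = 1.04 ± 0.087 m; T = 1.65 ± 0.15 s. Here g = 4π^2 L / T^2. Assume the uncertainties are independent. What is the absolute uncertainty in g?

Since g is a product/quotient, work with relative uncertainties:
  (1·δL/L)² = (1×0.0837)² = 0.00700;  (-2·δT/T)² = (-2×0.0909)² = 0.0331
δg/g = √(0.0401) = 0.200
g = 15.1 m/s^2, so δg = 0.200 × 15.1 = 3.02 m/s^2.

3.02 m/s^2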